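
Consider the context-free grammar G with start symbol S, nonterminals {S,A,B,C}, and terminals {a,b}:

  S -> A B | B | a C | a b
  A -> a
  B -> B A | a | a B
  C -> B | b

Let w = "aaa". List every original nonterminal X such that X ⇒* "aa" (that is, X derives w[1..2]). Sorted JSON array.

CNF form of G:
  S -> A B | B A | T0 B | T0 C | T0 T1 | a
  A -> a
  B -> B A | T0 B | a
  C -> B A | T0 B | a | b
  T0 -> a
  T1 -> b

CYK table (by increasing span) — only the sub-triangle for w[1..2]:
  [1..1]={A,B,C,S,T0}  "a"  orig:{A,B,C,S}
  [2..2]={A,B,C,S,T0}  "a"  orig:{A,B,C,S}
  [1..2]={B,C,S}  "aa"

Original NTs in T[1,2] deriving "aa": ["B", "C", "S"]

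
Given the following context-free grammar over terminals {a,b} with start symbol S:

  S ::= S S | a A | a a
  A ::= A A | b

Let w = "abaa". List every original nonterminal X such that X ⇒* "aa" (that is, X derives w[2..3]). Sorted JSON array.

CNF form of G:
  S -> S S | T0 A | T0 T0
  A -> A A | b
  T0 -> a

CYK fill, restricted to cells inside w[2..3]:
  [2..2]={T0}  "a"  orig:{}
  [3..3]={T0}  "a"  orig:{}
  [2..3]={S}  "aa"

Original NTs in T[2,3] deriving "aa": ["S"]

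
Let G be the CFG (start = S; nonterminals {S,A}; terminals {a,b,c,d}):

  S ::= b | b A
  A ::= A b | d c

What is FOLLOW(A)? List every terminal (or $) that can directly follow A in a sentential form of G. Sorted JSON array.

FIRST iteration:
round 1:
  A via A→d c: +{d}
  S via S→b: +{b}
  FIRST(S)={b}  FIRST(A)={d}
round 2: done
  FIRST(S)={b}  FIRST(A)={d}

Compute FOLLOW by fixpoint:
seed FOLLOW(S) with $
pass 1:
  A→A b: FOLLOW(A) ⊇ FIRST(b) = {b}; new: +{b}
  S→b A: FOLLOW(A) ⊇ FOLLOW(S) ⊇ {$}; new: +{$}
  FOLLOW[S]={$}  FOLLOW[A]={$,b}
pass 2: (no change)
  FOLLOW[S]={$}  FOLLOW[A]={$,b}

FOLLOW(A) = ["$", "b"]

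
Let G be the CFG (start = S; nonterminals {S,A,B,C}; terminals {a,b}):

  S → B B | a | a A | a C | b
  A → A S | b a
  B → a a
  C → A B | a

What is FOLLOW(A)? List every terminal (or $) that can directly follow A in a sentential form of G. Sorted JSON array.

FIRST sets, iterate to fixpoint:
pass 1:
  A via A→b a: +{b}
  B via B→a a: +{a}
  C via C→A B: +{b}
  C via C→a: +{a}
  S via S→B B: +{a}
  S via S→b: +{b}
  S: {a,b}  A: {b}  B: {a}  C: {a,b}
pass 2: (no change)
  S: {a,b}  A: {b}  B: {a}  C: {a,b}

FOLLOW iteration:
FOLLOW(S) := {$}
[1]
  A→A S: FOLLOW(A) ⊇ FIRST(S) = {a,b}; new: +{a,b}
  A→A S: FOLLOW(S) ⊇ FOLLOW(A) ⊇ {a,b}; new: +{a,b}
  S→B B: FOLLOW(B) ⊇ FIRST(B) = {a}; new: +{a}
  S→B B: FOLLOW(B) ⊇ FOLLOW(S) ⊇ {$,a,b}; new: +{$,b}
  S→a A: FOLLOW(A) ⊇ FOLLOW(S) ⊇ {$,a,b}; new: +{$}
  S→a C: FOLLOW(C) ⊇ FOLLOW(S) ⊇ {$,a,b}; new: +{$,a,b}
  S: {$,a,b}  A: {$,a,b}  B: {$,a,b}  C: {$,a,b}
[2] done
  S: {$,a,b}  A: {$,a,b}  B: {$,a,b}  C: {$,a,b}

FOLLOW(A) = ["$", "a", "b"]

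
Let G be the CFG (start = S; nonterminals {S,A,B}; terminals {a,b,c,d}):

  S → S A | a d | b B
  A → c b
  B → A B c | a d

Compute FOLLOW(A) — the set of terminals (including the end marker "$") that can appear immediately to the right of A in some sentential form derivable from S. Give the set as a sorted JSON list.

Compute FIRST by fixpoint:
pass 1:
  A via A→c b: +{c}
  B via B→A B c: +{c}
  B via B→a d: +{a}
  S via S→a d: +{a}
  S via S→b B: +{b}
  S: {a,b}  A: {c}  B: {a,c}
pass 2: — fixpoint
  S: {a,b}  A: {c}  B: {a,c}

FOLLOW iteration:
initialize: $ ∈ FOLLOW(S)
iter 1:
  B→A B c: FOLLOW(A) ⊇ FIRST(B) = {a,c}; new: +{a,c}
  B→A B c: FOLLOW(B) ⊇ FIRST(c) = {c}; new: +{c}
  S→S A: FOLLOW(S) ⊇ FIRST(A) = {c}; new: +{c}
  S→S A: FOLLOW(A) ⊇ FOLLOW(S) ⊇ {$,c}; new: +{$}
  S→b B: FOLLOW(B) ⊇ FOLLOW(S) ⊇ {$,c}; new: +{$}
  FOLLOW[S]={$,c}  FOLLOW[A]={$,a,c}  FOLLOW[B]={$,c}
iter 2: (stable)
  FOLLOW[S]={$,c}  FOLLOW[A]={$,a,c}  FOLLOW[B]={$,c}

FOLLOW(A) = ["$", "a", "c"]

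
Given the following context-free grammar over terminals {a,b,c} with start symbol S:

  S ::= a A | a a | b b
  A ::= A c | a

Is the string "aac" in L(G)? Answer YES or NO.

CNF form of G:
  S -> T1 A | T1 T1 | T2 T2
  A -> A T0 | a
  T0 -> c
  T1 -> a
  T2 -> b

CYK fill:
  [0..0]={A,T1}  "a"  orig:{A}
  [1..1]={A,T1}  "a"  orig:{A}
  [2..2]={T0}  "c"  orig:{}
  [0..1]={S}  "aa"
  [1..2]={A}  "ac"
  [0..2]={S}  "aac"

S ∈ T[0,2] ⇒ YES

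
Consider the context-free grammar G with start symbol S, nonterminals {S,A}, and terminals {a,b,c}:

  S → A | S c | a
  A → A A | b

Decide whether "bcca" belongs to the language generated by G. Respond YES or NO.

Convert to CNF:
  S -> A A | S T0 | a | b
  A -> A A | b
  T0 -> c

Fill CYK table bottom-up:
  cell(0,0) b: {A,S}
  cell(1,1) c: {T0}  orig:{}
  cell(2,2) c: {T0}  orig:{}
  cell(3,3) a: {S}
  cell(0,1) bc: {S}
  cell(1,2) cc: ∅
  cell(2,3) ca: ∅
  cell(0,2) bcc: {S}
  cell(1,3) cca: ∅
  cell(0,3) bcca: ∅

S ∉ T[0,3] ⇒ NO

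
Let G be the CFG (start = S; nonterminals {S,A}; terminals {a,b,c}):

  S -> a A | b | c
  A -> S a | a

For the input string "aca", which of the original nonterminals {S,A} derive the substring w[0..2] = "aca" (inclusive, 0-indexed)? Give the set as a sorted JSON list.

Convert to CNF:
  S -> T0 A | b | c
  A -> S T0 | a
  T0 -> a

CYK table (by increasing span) (cells [i..j] with 0 ≤ i ≤ j ≤ 2 only):
  T[0,0] 'a' = {A,T0}  orig:{A}
  T[1,1] 'c' = {S}
  T[2,2] 'a' = {A,T0}  orig:{A}
  T[0,1] 'ac' = ∅
  T[1,2] 'ca' = {A}
  T[0,2] 'aca' = {S}

Original NTs in T[0,2] deriving "aca": ["S"]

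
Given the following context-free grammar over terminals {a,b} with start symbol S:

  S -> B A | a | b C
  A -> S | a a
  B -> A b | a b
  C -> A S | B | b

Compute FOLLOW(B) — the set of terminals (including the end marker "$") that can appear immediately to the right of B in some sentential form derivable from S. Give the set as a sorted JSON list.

Compute FIRST by fixpoint:
iter 1:
  A via A→a a: +{a}
  B via B→A b: +{a}
  C via C→A S: +{a}
  C via C→b: +{b}
  S via S→B A: +{a}
  S via S→b C: +{b}
  FIRST[S]={a,b}  FIRST[A]={a}  FIRST[B]={a}  FIRST[C]={a,b}
iter 2:
  A via A→S: +{b}
  B via B→A b: +{b}
  FIRST[S]={a,b}  FIRST[A]={a,b}  FIRST[B]={a,b}  FIRST[C]={a,b}
iter 3: (stable)
  FIRST[S]={a,b}  FIRST[A]={a,b}  FIRST[B]={a,b}  FIRST[C]={a,b}

Compute FOLLOW by fixpoint:
FOLLOW(S) := {$}
pass 1:
  B→A b: FOLLOW(A) ⊇ FIRST(b) = {b}; new: +{b}
  C→A S: FOLLOW(A) ⊇ FIRST(S) = {a,b}; new: +{a}
  S→B A: FOLLOW(B) ⊇ FIRST(A) = {a,b}; new: +{a,b}
  S→B A: FOLLOW(A) ⊇ FOLLOW(S) ⊇ {$}; new: +{$}
  S→b C: FOLLOW(C) ⊇ FOLLOW(S) ⊇ {$}; new: +{$}
  FOLLOW[S]={$}  FOLLOW[A]={$,a,b}  FOLLOW[B]={a,b}  FOLLOW[C]={$}
pass 2:
  A→S: FOLLOW(S) ⊇ FOLLOW(A) ⊇ {$,a,b}; new: +{a,b}
  C→B: FOLLOW(B) ⊇ FOLLOW(C) ⊇ {$}; new: +{$}
  S→b C: FOLLOW(C) ⊇ FOLLOW(S) ⊇ {$,a,b}; new: +{a,b}
  FOLLOW[S]={$,a,b}  FOLLOW[A]={$,a,b}  FOLLOW[B]={$,a,b}  FOLLOW[C]={$,a,b}
pass 3: done
  FOLLOW[S]={$,a,b}  FOLLOW[A]={$,a,b}  FOLLOW[B]={$,a,b}  FOLLOW[C]={$,a,b}

FOLLOW(B) = ["$", "a", "b"]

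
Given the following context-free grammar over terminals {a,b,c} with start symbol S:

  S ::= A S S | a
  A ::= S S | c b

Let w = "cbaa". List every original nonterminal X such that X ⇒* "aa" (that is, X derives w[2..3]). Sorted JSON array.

Convert to CNF:
  S -> A X2 | a
  A -> S S | T0 T1
  T0 -> c
  T1 -> b
  X2 -> S S

CYK fill, restricted to cells inside w[2..3]:
  [2..2]={S}  "a"
  [3..3]={S}  "a"
  [2..3]={A,X2}  "aa"  orig:{A}

Original NTs in T[2,3] deriving "aa": ["A"]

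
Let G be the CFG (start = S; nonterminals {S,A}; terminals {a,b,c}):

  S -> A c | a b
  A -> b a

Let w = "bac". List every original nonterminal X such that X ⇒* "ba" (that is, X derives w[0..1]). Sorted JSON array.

CNF form of G:
  S -> A T2 | T1 T0
  A -> T0 T1
  T0 -> b
  T1 -> a
  T2 -> c

Fill CYK table bottom-up — only the sub-triangle for w[0..1]:
  T[0,0] 'b' = {T0}  orig:{}
  T[1,1] 'a' = {T1}  orig:{}
  T[0,1] 'ba' = {A}

Original NTs in T[0,1] deriving "ba": ["A"]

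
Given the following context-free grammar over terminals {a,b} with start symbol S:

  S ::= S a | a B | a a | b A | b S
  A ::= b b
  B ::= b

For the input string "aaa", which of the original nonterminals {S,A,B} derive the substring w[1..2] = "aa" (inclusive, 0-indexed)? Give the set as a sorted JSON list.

Convert to CNF:
  S -> S T1 | T0 A | T0 S | T1 B | T1 T1
  A -> T0 T0
  B -> b
  T0 -> b
  T1 -> a

Fill CYK table bottom-up (cells [i..j] with 1 ≤ i ≤ j ≤ 2 only):
  [1..1]={T1}  "a"  orig:{}
  [2..2]={T1}  "a"  orig:{}
  [1..2]={S}  "aa"

Original NTs in T[1,2] deriving "aa": ["S"]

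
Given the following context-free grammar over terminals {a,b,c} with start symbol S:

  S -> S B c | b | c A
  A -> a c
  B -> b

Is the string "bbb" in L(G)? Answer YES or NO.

Convert to CNF:
  S -> S X2 | T1 A | b
  A -> T0 T1
  B -> b
  T0 -> a
  T1 -> c
  X2 -> B T1

CYK fill:
  [0..0]={B,S}  "b"
  [1..1]={B,S}  "b"
  [2..2]={B,S}  "b"
  [0..1]=∅  "bb"
  [1..2]=∅  "bb"
  [0..2]=∅  "bbb"

S ∉ T[0,2] ⇒ NO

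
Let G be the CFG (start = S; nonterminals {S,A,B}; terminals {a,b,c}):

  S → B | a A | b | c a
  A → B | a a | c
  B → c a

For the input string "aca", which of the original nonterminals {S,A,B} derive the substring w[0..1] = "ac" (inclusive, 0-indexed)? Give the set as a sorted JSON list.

Convert to CNF:
  S -> T0 A | T1 T0 | b
  A -> T0 T0 | T1 T0 | c
  B -> T1 T0
  T0 -> a
  T1 -> c

CYK fill, restricted to cells inside w[0..1]:
  T[0,0] 'a' = {T0}  orig:{}
  T[1,1] 'c' = {A,T1}  orig:{A}
  T[0,1] 'ac' = {S}

Original NTs in T[0,1] deriving "ac": ["S"]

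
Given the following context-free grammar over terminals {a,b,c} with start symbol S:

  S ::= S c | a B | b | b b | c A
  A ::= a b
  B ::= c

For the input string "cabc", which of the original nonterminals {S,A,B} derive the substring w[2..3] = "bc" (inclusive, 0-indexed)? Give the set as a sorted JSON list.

Convert to CNF:
  S -> S T2 | T0 B | T1 T1 | T2 A | b
  A -> T0 T1
  B -> c
  T0 -> a
  T1 -> b
  T2 -> c

CYK table (by increasing span), restricted to cells inside w[2..3]:
  cell(2,2) b: {S,T1}  orig:{S}
  cell(3,3) c: {B,T2}  orig:{B}
  cell(2,3) bc: {S}

Original NTs in T[2,3] deriving "bc": ["S"]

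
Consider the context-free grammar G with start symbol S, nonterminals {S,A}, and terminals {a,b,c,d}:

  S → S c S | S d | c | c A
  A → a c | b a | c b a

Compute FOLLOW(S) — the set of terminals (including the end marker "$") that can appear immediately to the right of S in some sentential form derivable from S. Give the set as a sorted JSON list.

Compute FIRST by fixpoint:
iter 1:
  A via A→a c: +{a}
  A via A→b a: +{b}
  A via A→c b a: +{c}
  S via S→c: +{c}
  S: {c}  A: {a,b,c}
iter 2: (stable)
  S: {c}  A: {a,b,c}

FOLLOW sets:
FOLLOW(S) := {$}
pass 1:
  S→S c S: FOLLOW(S) ⊇ FIRST(c) = {c}; new: +{c}
  S→S d: FOLLOW(S) ⊇ FIRST(d) = {d}; new: +{d}
  S→c A: FOLLOW(A) ⊇ FOLLOW(S) ⊇ {$,c,d}; new: +{$,c,d}
  S: {$,c,d}  A: {$,c,d}
pass 2: (stable)
  S: {$,c,d}  A: {$,c,d}

FOLLOW(S) = ["$", "c", "d"]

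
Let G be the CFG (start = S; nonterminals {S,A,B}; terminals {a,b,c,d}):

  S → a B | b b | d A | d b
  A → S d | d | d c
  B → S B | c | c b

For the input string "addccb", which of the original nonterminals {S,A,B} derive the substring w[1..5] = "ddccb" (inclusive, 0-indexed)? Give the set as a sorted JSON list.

CNF form of G:
  S -> T0 A | T0 T2 | T2 T2 | T3 B
  A -> S T0 | T0 T1 | d
  B -> S B | T1 T2 | c
  T0 -> d
  T1 -> c
  T2 -> b
  T3 -> a

CYK table (by increasing span) — only the sub-triangle for w[1..5]:
  T[1,1] 'd' = {A,T0}  orig:{A}
  T[2,2] 'd' = {A,T0}  orig:{A}
  T[3,3] 'c' = {B,T1}  orig:{B}
  T[4,4] 'c' = {B,T1}  orig:{B}
  T[5,5] 'b' = {T2}  orig:{}
  T[1,2] 'dd' = {S}
  T[2,3] 'dc' = {A}
  T[3,4] 'cc' = ∅
  T[4,5] 'cb' = {B}
  T[1,3] 'ddc' = {B,S}
  T[2,4] 'dcc' = ∅
  T[3,5] 'ccb' = ∅
  T[1,4] 'ddcc' = {B}
  T[2,5] 'dccb' = ∅
  T[1,5] 'ddccb' = {B}

Original NTs in T[1,5] deriving "ddccb": ["B"]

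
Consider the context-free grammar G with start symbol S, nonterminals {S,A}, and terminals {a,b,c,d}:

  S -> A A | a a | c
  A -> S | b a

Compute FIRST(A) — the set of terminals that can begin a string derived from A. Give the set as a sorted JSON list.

FIRST iteration:
pass 1:
  A via A→b a: +{b}
  S via S→A A: +{b}
  S via S→a a: +{a}
  S via S→c: +{c}
  S: {a,b,c}  A: {b}
pass 2:
  A via A→S: +{a,c}
  S: {a,b,c}  A: {a,b,c}
pass 3: (stable)
  S: {a,b,c}  A: {a,b,c}

FIRST(A) = ["a", "b", "c"]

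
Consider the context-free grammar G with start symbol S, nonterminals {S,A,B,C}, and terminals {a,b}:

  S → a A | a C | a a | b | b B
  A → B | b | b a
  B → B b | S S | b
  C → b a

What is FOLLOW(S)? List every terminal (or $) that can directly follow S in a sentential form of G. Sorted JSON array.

FIRST sets, iterate to fixpoint:
iter 1:
  A via A→b: +{b}
  B via B→b: +{b}
  C via C→b a: +{b}
  S via S→a A: +{a}
  S via S→b: +{b}
  FIRST(S)={a,b}  FIRST(A)={b}  FIRST(B)={b}  FIRST(C)={b}
iter 2:
  B via B→S S: +{a}
  FIRST(S)={a,b}  FIRST(A)={b}  FIRST(B)={a,b}  FIRST(C)={b}
iter 3:
  A via A→B: +{a}
  FIRST(S)={a,b}  FIRST(A)={a,b}  FIRST(B)={a,b}  FIRST(C)={b}
iter 4: (stable)
  FIRST(S)={a,b}  FIRST(A)={a,b}  FIRST(B)={a,b}  FIRST(C)={b}

FOLLOW iteration:
FOLLOW(S) := {$}
[1]
  B→B b: FOLLOW(B) ⊇ FIRST(b) = {b}; new: +{b}
  B→S S: FOLLOW(S) ⊇ FIRST(S) = {a,b}; new: +{a,b}
  S→a A: FOLLOW(A) ⊇ FOLLOW(S) ⊇ {$,a,b}; new: +{$,a,b}
  S→a C: FOLLOW(C) ⊇ FOLLOW(S) ⊇ {$,a,b}; new: +{$,a,b}
  S→b B: FOLLOW(B) ⊇ FOLLOW(S) ⊇ {$,a,b}; new: +{$,a}
  FOLLOW[S]={$,a,b}  FOLLOW[A]={$,a,b}  FOLLOW[B]={$,a,b}  FOLLOW[C]={$,a,b}
[2] (stable)
  FOLLOW[S]={$,a,b}  FOLLOW[A]={$,a,b}  FOLLOW[B]={$,a,b}  FOLLOW[C]={$,a,b}

FOLLOW(S) = ["$", "a", "b"]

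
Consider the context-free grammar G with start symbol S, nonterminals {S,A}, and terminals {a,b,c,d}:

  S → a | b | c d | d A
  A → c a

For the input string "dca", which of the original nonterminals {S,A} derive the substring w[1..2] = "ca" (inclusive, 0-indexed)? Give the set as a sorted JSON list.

Convert to CNF:
  S -> T0 T2 | T2 A | a | b
  A -> T0 T1
  T0 -> c
  T1 -> a
  T2 -> d

Fill CYK table bottom-up (cells [i..j] with 1 ≤ i ≤ j ≤ 2 only):
  T[1,1] 'c' = {T0}  orig:{}
  T[2,2] 'a' = {S,T1}  orig:{S}
  T[1,2] 'ca' = {A}

Original NTs in T[1,2] deriving "ca": ["A"]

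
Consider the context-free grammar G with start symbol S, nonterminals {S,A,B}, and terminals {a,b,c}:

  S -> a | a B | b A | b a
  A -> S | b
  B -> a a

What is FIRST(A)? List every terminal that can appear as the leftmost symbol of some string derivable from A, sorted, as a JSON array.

FIRST iteration:
pass 1:
  A via A→b: +{b}
  B via B→a a: +{a}
  S via S→a: +{a}
  S via S→b A: +{b}
  FIRST[S]={a,b}  FIRST[A]={b}  FIRST[B]={a}
pass 2:
  A via A→S: +{a}
  FIRST[S]={a,b}  FIRST[A]={a,b}  FIRST[B]={a}
pass 3: — fixpoint
  FIRST[S]={a,b}  FIRST[A]={a,b}  FIRST[B]={a}

FIRST(A) = ["a", "b"]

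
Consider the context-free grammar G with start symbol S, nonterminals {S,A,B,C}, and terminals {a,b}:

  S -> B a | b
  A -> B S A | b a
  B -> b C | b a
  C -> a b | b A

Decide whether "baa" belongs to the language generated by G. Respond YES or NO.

Convert to CNF:
  S -> B T1 | b
  A -> B X2 | T0 T1
  B -> T0 C | T0 T1
  C -> T0 A | T1 T0
  T0 -> b
  T1 -> a
  X2 -> S A

CYK fill:
  [0..0]={S,T0}  "b"  orig:{S}
  [1..1]={T1}  "a"  orig:{}
  [2..2]={T1}  "a"  orig:{}
  [0..1]={A,B}  "ba"
  [1..2]=∅  "aa"
  [0..2]={S}  "baa"

S ∈ T[0,2] ⇒ YES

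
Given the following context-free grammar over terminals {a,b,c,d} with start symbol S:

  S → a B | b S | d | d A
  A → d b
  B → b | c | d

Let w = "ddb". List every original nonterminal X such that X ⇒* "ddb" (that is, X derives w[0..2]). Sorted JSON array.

CNF form of G:
  S -> T0 A | T1 S | T2 B | d
  A -> T0 T1
  B -> b | c | d
  T0 -> d
  T1 -> b
  T2 -> a

CYK fill, restricted to cells inside w[0..2]:
  cell(0,0) d: {B,S,T0}  orig:{B,S}
  cell(1,1) d: {B,S,T0}  orig:{B,S}
  cell(2,2) b: {B,T1}  orig:{B}
  cell(0,1) dd: ∅
  cell(1,2) db: {A}
  cell(0,2) ddb: {S}

Original NTs in T[0,2] deriving "ddb": ["S"]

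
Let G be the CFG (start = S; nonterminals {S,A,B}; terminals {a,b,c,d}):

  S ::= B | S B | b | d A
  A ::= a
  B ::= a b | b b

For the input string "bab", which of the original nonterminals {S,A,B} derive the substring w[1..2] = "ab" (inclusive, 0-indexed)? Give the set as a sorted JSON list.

Convert to CNF:
  S -> S B | T0 T1 | T1 T1 | T2 A | b
  A -> a
  B -> T0 T1 | T1 T1
  T0 -> a
  T1 -> b
  T2 -> d

CYK fill — only the sub-triangle for w[1..2]:
  [1..1]={A,T0}  "a"  orig:{A}
  [2..2]={S,T1}  "b"  orig:{S}
  [1..2]={B,S}  "ab"

Original NTs in T[1,2] deriving "ab": ["B", "S"]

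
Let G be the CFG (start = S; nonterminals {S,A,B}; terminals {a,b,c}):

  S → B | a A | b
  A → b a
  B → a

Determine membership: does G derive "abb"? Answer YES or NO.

Convert to CNF:
  S -> T1 A | a | b
  A -> T0 T1
  B -> a
  T0 -> b
  T1 -> a

Fill CYK table bottom-up:
  cell(0,0) a: {B,S,T1}  orig:{B,S}
  cell(1,1) b: {S,T0}  orig:{S}
  cell(2,2) b: {S,T0}  orig:{S}
  cell(0,1) ab: ∅
  cell(1,2) bb: ∅
  cell(0,2) abb: ∅

S ∉ T[0,2] ⇒ NO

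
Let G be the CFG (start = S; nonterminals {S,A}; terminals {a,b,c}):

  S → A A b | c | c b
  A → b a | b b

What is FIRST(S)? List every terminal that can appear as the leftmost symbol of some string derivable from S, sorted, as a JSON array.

Compute FIRST by fixpoint:
iter 1:
  A via A→b a: +{b}
  S via S→A A b: +{b}
  S via S→c: +{c}
  FIRST[S]={b,c}  FIRST[A]={b}
iter 2: (stable)
  FIRST[S]={b,c}  FIRST[A]={b}

FIRST(S) = ["b", "c"]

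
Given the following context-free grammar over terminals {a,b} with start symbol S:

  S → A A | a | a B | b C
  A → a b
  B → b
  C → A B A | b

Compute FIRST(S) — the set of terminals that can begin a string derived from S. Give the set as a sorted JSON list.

FIRST sets, iterate to fixpoint:
round 1:
  A via A→a b: +{a}
  B via B→b: +{b}
  C via C→A B A: +{a}
  C via C→b: +{b}
  S via S→A A: +{a}
  S via S→b C: +{b}
  FIRST[S]={a,b}  FIRST[A]={a}  FIRST[B]={b}  FIRST[C]={a,b}
round 2: (stable)
  FIRST[S]={a,b}  FIRST[A]={a}  FIRST[B]={b}  FIRST[C]={a,b}

FIRST(S) = ["a", "b"]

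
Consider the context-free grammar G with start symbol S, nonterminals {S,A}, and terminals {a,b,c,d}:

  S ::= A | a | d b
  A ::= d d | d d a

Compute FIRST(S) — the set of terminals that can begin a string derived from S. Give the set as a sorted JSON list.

Compute FIRST by fixpoint:
pass 1:
  A via A→d d: +{d}
  S via S→A: +{d}
  S via S→a: +{a}
  FIRST(S)={a,d}  FIRST(A)={d}
pass 2: (stable)
  FIRST(S)={a,d}  FIRST(A)={d}

FIRST(S) = ["a", "d"]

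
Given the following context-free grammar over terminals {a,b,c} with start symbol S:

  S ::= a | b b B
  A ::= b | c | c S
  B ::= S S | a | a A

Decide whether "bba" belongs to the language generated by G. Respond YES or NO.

Convert to CNF:
  S -> T2 X3 | a
  A -> T0 S | b | c
  B -> S S | T1 A | a
  T0 -> c
  T1 -> a
  T2 -> b
  X3 -> T2 B

CYK fill:
  T[0,0] 'b' = {A,T2}  orig:{A}
  T[1,1] 'b' = {A,T2}  orig:{A}
  T[2,2] 'a' = {B,S,T1}  orig:{B,S}
  T[0,1] 'bb' = ∅
  T[1,2] 'ba' = {X3}  orig:{}
  T[0,2] 'bba' = {S}

S ∈ T[0,2] ⇒ YES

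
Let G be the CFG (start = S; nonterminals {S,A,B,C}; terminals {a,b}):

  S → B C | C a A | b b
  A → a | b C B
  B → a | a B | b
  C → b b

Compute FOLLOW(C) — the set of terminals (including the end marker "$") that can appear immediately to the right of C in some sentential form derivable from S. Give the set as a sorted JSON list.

Compute FIRST by fixpoint:
round 1:
  A via A→a: +{a}
  A via A→b C B: +{b}
  B via B→a: +{a}
  B via B→b: +{b}
  C via C→b b: +{b}
  S via S→B C: +{a,b}
  S: {a,b}  A: {a,b}  B: {a,b}  C: {b}
round 2: — fixpoint
  S: {a,b}  A: {a,b}  B: {a,b}  C: {b}

Compute FOLLOW by fixpoint:
FOLLOW(S) := {$}
[1]
  A→b C B: FOLLOW(C) ⊇ FIRST(B) = {a,b}; new: +{a,b}
  S→B C: FOLLOW(B) ⊇ FIRST(C) = {b}; new: +{b}
  S→B C: FOLLOW(C) ⊇ FOLLOW(S) ⊇ {$}; new: +{$}
  S→C a A: FOLLOW(A) ⊇ FOLLOW(S) ⊇ {$}; new: +{$}
  FOLLOW(S)={$}  FOLLOW(A)={$}  FOLLOW(B)={b}  FOLLOW(C)={$,a,b}
[2]
  A→b C B: FOLLOW(B) ⊇ FOLLOW(A) ⊇ {$}; new: +{$}
  FOLLOW(S)={$}  FOLLOW(A)={$}  FOLLOW(B)={$,b}  FOLLOW(C)={$,a,b}
[3] (stable)
  FOLLOW(S)={$}  FOLLOW(A)={$}  FOLLOW(B)={$,b}  FOLLOW(C)={$,a,b}

FOLLOW(C) = ["$", "a", "b"]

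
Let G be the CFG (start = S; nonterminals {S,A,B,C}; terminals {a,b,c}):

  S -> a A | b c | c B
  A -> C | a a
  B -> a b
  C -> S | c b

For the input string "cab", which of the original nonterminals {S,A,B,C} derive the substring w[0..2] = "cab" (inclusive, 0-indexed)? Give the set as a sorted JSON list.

Convert to CNF:
  S -> T0 A | T1 T2 | T2 B
  A -> T0 A | T0 T0 | T1 T2 | T2 B | T2 T1
  B -> T0 T1
  C -> T0 A | T1 T2 | T2 B | T2 T1
  T0 -> a
  T1 -> b
  T2 -> c

Fill CYK table bottom-up (cells [i..j] with 0 ≤ i ≤ j ≤ 2 only):
  cell(0,0) c: {T2}  orig:{}
  cell(1,1) a: {T0}  orig:{}
  cell(2,2) b: {T1}  orig:{}
  cell(0,1) ca: ∅
  cell(1,2) ab: {B}
  cell(0,2) cab: {A,C,S}

Original NTs in T[0,2] deriving "cab": ["A", "C", "S"]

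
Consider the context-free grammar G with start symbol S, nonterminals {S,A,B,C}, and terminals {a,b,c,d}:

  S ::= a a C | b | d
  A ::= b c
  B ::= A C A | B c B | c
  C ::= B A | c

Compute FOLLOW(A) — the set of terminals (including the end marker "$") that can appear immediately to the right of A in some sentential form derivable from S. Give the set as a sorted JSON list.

Compute FIRST by fixpoint:
iter 1:
  A via A→b c: +{b}
  B via B→A C A: +{b}
  B via B→c: +{c}
  C via C→B A: +{b,c}
  S via S→a a C: +{a}
  S via S→b: +{b}
  S via S→d: +{d}
  FIRST[S]={a,b,d}  FIRST[A]={b}  FIRST[B]={b,c}  FIRST[C]={b,c}
iter 2: — fixpoint
  FIRST[S]={a,b,d}  FIRST[A]={b}  FIRST[B]={b,c}  FIRST[C]={b,c}

FOLLOW iteration:
seed FOLLOW(S) with $
pass 1:
  B→A C A: FOLLOW(A) ⊇ FIRST(C) = {b,c}; new: +{b,c}
  B→A C A: FOLLOW(C) ⊇ FIRST(A) = {b}; new: +{b}
  B→B c B: FOLLOW(B) ⊇ FIRST(c) = {c}; new: +{c}
  C→B A: FOLLOW(B) ⊇ FIRST(A) = {b}; new: +{b}
  S→a a C: FOLLOW(C) ⊇ FOLLOW(S) ⊇ {$}; new: +{$}
  FOLLOW[S]={$}  FOLLOW[A]={b,c}  FOLLOW[B]={b,c}  FOLLOW[C]={$,b}
pass 2:
  C→B A: FOLLOW(A) ⊇ FOLLOW(C) ⊇ {$,b}; new: +{$}
  FOLLOW[S]={$}  FOLLOW[A]={$,b,c}  FOLLOW[B]={b,c}  FOLLOW[C]={$,b}
pass 3: — fixpoint
  FOLLOW[S]={$}  FOLLOW[A]={$,b,c}  FOLLOW[B]={b,c}  FOLLOW[C]={$,b}

FOLLOW(A) = ["$", "b", "c"]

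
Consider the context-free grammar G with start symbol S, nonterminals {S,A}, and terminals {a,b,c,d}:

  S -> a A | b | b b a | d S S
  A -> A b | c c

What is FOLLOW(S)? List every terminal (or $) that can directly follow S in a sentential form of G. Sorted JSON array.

Compute FIRST by fixpoint:
iter 1:
  A via A→c c: +{c}
  S via S→a A: +{a}
  S via S→b: +{b}
  S via S→d S S: +{d}
  S: {a,b,d}  A: {c}
iter 2: (stable)
  S: {a,b,d}  A: {c}

FOLLOW iteration:
FOLLOW(S) := {$}
iter 1:
  A→A b: FOLLOW(A) ⊇ FIRST(b) = {b}; new: +{b}
  S→a A: FOLLOW(A) ⊇ FOLLOW(S) ⊇ {$}; new: +{$}
  S→d S S: FOLLOW(S) ⊇ FIRST(S) = {a,b,d}; new: +{a,b,d}
  FOLLOW(S)={$,a,b,d}  FOLLOW(A)={$,b}
iter 2:
  S→a A: FOLLOW(A) ⊇ FOLLOW(S) ⊇ {$,a,b,d}; new: +{a,d}
  FOLLOW(S)={$,a,b,d}  FOLLOW(A)={$,a,b,d}
iter 3: — fixpoint
  FOLLOW(S)={$,a,b,d}  FOLLOW(A)={$,a,b,d}

FOLLOW(S) = ["$", "a", "b", "d"]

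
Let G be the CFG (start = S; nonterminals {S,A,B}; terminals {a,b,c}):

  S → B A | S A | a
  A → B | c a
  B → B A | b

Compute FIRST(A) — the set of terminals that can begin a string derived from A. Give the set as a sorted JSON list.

FIRST sets, iterate to fixpoint:
[1]
  A via A→c a: +{c}
  B via B→b: +{b}
  S via S→B A: +{b}
  S via S→a: +{a}
  S: {a,b}  A: {c}  B: {b}
[2]
  A via A→B: +{b}
  S: {a,b}  A: {b,c}  B: {b}
[3] — fixpoint
  S: {a,b}  A: {b,c}  B: {b}

FIRST(A) = ["b", "c"]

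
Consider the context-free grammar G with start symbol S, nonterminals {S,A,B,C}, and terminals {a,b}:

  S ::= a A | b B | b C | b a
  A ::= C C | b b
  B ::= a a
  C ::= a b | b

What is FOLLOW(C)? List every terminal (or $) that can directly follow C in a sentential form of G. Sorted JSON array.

Compute FIRST by fixpoint:
iter 1:
  A via A→b b: +{b}
  B via B→a a: +{a}
  C via C→a b: +{a}
  C via C→b: +{b}
  S via S→a A: +{a}
  S via S→b B: +{b}
  FIRST(S)={a,b}  FIRST(A)={b}  FIRST(B)={a}  FIRST(C)={a,b}
iter 2:
  A via A→C C: +{a}
  FIRST(S)={a,b}  FIRST(A)={a,b}  FIRST(B)={a}  FIRST(C)={a,b}
iter 3: — fixpoint
  FIRST(S)={a,b}  FIRST(A)={a,b}  FIRST(B)={a}  FIRST(C)={a,b}

FOLLOW iteration:
seed FOLLOW(S) with $
iter 1:
  A→C C: FOLLOW(C) ⊇ FIRST(C) = {a,b}; new: +{a,b}
  S→a A: FOLLOW(A) ⊇ FOLLOW(S) ⊇ {$}; new: +{$}
  S→b B: FOLLOW(B) ⊇ FOLLOW(S) ⊇ {$}; new: +{$}
  S→b C: FOLLOW(C) ⊇ FOLLOW(S) ⊇ {$}; new: +{$}
  FOLLOW[S]={$}  FOLLOW[A]={$}  FOLLOW[B]={$}  FOLLOW[C]={$,a,b}
iter 2: (no change)
  FOLLOW[S]={$}  FOLLOW[A]={$}  FOLLOW[B]={$}  FOLLOW[C]={$,a,b}

FOLLOW(C) = ["$", "a", "b"]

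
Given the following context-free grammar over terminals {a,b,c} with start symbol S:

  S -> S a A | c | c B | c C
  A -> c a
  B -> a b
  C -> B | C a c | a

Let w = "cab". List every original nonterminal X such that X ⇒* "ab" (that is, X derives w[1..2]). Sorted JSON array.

Convert to CNF:
  S -> S X4 | T0 B | T0 C | c
  A -> T0 T1
  B -> T1 T2
  C -> C X3 | T1 T2 | a
  T0 -> c
  T1 -> a
  T2 -> b
  X3 -> T1 T0
  X4 -> T1 A

Fill CYK table bottom-up — only the sub-triangle for w[1..2]:
  T[1,1] 'a' = {C,T1}  orig:{C}
  T[2,2] 'b' = {T2}  orig:{}
  T[1,2] 'ab' = {B,C}

Original NTs in T[1,2] deriving "ab": ["B", "C"]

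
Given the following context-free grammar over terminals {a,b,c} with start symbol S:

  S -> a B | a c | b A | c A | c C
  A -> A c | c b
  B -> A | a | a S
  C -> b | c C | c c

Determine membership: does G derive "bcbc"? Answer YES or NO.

CNF form of G:
  S -> T0 A | T0 C | T1 A | T2 B | T2 T0
  A -> A T0 | T0 T1
  B -> A T0 | T0 T1 | T2 S | a
  C -> T0 C | T0 T0 | b
  T0 -> c
  T1 -> b
  T2 -> a

CYK table (by increasing span):
  T[0,0] 'b' = {C,T1}  orig:{C}
  T[1,1] 'c' = {T0}  orig:{}
  T[2,2] 'b' = {C,T1}  orig:{C}
  T[3,3] 'c' = {T0}  orig:{}
  T[0,1] 'bc' = ∅
  T[1,2] 'cb' = {A,B,C,S}
  T[2,3] 'bc' = ∅
  T[0,2] 'bcb' = {S}
  T[1,3] 'cbc' = {A,B}
  T[0,3] 'bcbc' = {S}

S ∈ T[0,3] ⇒ YES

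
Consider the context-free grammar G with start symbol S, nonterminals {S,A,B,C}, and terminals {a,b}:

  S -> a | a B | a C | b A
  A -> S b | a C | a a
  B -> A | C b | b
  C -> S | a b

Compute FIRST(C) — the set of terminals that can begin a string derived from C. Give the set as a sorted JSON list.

FIRST iteration:
pass 1:
  A via A→a C: +{a}
  B via B→A: +{a}
  B via B→b: +{b}
  C via C→a b: +{a}
  S via S→a: +{a}
  S via S→b A: +{b}
  FIRST[S]={a,b}  FIRST[A]={a}  FIRST[B]={a,b}  FIRST[C]={a}
pass 2:
  A via A→S b: +{b}
  C via C→S: +{b}
  FIRST[S]={a,b}  FIRST[A]={a,b}  FIRST[B]={a,b}  FIRST[C]={a,b}
pass 3: — fixpoint
  FIRST[S]={a,b}  FIRST[A]={a,b}  FIRST[B]={a,b}  FIRST[C]={a,b}

FIRST(C) = ["a", "b"]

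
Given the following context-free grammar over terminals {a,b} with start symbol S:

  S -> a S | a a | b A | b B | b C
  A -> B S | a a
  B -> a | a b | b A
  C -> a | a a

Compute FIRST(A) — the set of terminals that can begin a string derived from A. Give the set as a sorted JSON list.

FIRST iteration:
iter 1:
  A via A→a a: +{a}
  B via B→a: +{a}
  B via B→b A: +{b}
  C via C→a: +{a}
  S via S→a S: +{a}
  S via S→b A: +{b}
  FIRST[S]={a,b}  FIRST[A]={a}  FIRST[B]={a,b}  FIRST[C]={a}
iter 2:
  A via A→B S: +{b}
  FIRST[S]={a,b}  FIRST[A]={a,b}  FIRST[B]={a,b}  FIRST[C]={a}
iter 3: (no change)
  FIRST[S]={a,b}  FIRST[A]={a,b}  FIRST[B]={a,b}  FIRST[C]={a}

FIRST(A) = ["a", "b"]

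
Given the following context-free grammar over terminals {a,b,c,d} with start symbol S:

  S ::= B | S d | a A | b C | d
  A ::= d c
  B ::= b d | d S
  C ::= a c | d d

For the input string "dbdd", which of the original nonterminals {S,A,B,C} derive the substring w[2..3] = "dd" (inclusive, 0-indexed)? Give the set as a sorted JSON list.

CNF form of G:
  S -> S T0 | T0 S | T2 C | T2 T0 | T3 A | d
  A -> T0 T1
  B -> T0 S | T2 T0
  C -> T0 T0 | T3 T1
  T0 -> d
  T1 -> c
  T2 -> b
  T3 -> a

CYK table (by increasing span) — only the sub-triangle for w[2..3]:
  [2..2]={S,T0}  "d"  orig:{S}
  [3..3]={S,T0}  "d"  orig:{S}
  [2..3]={B,C,S}  "dd"

Original NTs in T[2,3] deriving "dd": ["B", "C", "S"]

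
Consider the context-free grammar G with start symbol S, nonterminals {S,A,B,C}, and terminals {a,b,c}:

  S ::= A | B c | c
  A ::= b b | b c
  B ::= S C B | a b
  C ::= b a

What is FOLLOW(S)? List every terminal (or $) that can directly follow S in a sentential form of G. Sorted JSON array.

Compute FIRST by fixpoint:
round 1:
  A via A→b b: +{b}
  B via B→a b: +{a}
  C via C→b a: +{b}
  S via S→A: +{b}
  S via S→B c: +{a}
  S via S→c: +{c}
  FIRST[S]={a,b,c}  FIRST[A]={b}  FIRST[B]={a}  FIRST[C]={b}
round 2:
  B via B→S C B: +{b,c}
  FIRST[S]={a,b,c}  FIRST[A]={b}  FIRST[B]={a,b,c}  FIRST[C]={b}
round 3: done
  FIRST[S]={a,b,c}  FIRST[A]={b}  FIRST[B]={a,b,c}  FIRST[C]={b}

FOLLOW sets:
seed FOLLOW(S) with $
pass 1:
  B→S C B: FOLLOW(S) ⊇ FIRST(C) = {b}; new: +{b}
  B→S C B: FOLLOW(C) ⊇ FIRST(B) = {a,b,c}; new: +{a,b,c}
  S→A: FOLLOW(A) ⊇ FOLLOW(S) ⊇ {$,b}; new: +{$,b}
  S→B c: FOLLOW(B) ⊇ FIRST(c) = {c}; new: +{c}
  FOLLOW[S]={$,b}  FOLLOW[A]={$,b}  FOLLOW[B]={c}  FOLLOW[C]={a,b,c}
pass 2: done
  FOLLOW[S]={$,b}  FOLLOW[A]={$,b}  FOLLOW[B]={c}  FOLLOW[C]={a,b,c}

FOLLOW(S) = ["$", "b"]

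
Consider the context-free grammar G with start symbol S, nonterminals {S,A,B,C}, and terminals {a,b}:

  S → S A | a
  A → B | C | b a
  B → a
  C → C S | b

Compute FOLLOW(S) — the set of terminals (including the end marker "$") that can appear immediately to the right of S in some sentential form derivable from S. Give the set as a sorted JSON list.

FIRST iteration:
[1]
  A via A→b a: +{b}
  B via B→a: +{a}
  C via C→b: +{b}
  S via S→a: +{a}
  S: {a}  A: {b}  B: {a}  C: {b}
[2]
  A via A→B: +{a}
  S: {a}  A: {a,b}  B: {a}  C: {b}
[3] — fixpoint
  S: {a}  A: {a,b}  B: {a}  C: {b}

Compute FOLLOW by fixpoint:
FOLLOW(S) := {$}
pass 1:
  C→C S: FOLLOW(C) ⊇ FIRST(S) = {a}; new: +{a}
  C→C S: FOLLOW(S) ⊇ FOLLOW(C) ⊇ {a}; new: +{a}
  S→S A: FOLLOW(S) ⊇ FIRST(A) = {a,b}; new: +{b}
  S→S A: FOLLOW(A) ⊇ FOLLOW(S) ⊇ {$,a,b}; new: +{$,a,b}
  FOLLOW(S)={$,a,b}  FOLLOW(A)={$,a,b}  FOLLOW(B)={}  FOLLOW(C)={a}
pass 2:
  A→B: FOLLOW(B) ⊇ FOLLOW(A) ⊇ {$,a,b}; new: +{$,a,b}
  A→C: FOLLOW(C) ⊇ FOLLOW(A) ⊇ {$,a,b}; new: +{$,b}
  FOLLOW(S)={$,a,b}  FOLLOW(A)={$,a,b}  FOLLOW(B)={$,a,b}  FOLLOW(C)={$,a,b}
pass 3: done
  FOLLOW(S)={$,a,b}  FOLLOW(A)={$,a,b}  FOLLOW(B)={$,a,b}  FOLLOW(C)={$,a,b}

FOLLOW(S) = ["$", "a", "b"]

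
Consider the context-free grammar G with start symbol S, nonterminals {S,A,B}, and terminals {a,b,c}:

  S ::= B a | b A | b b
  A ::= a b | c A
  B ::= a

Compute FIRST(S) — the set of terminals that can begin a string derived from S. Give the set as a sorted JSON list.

Compute FIRST by fixpoint:
iter 1:
  A via A→a b: +{a}
  A via A→c A: +{c}
  B via B→a: +{a}
  S via S→B a: +{a}
  S via S→b A: +{b}
  S: {a,b}  A: {a,c}  B: {a}
iter 2: — fixpoint
  S: {a,b}  A: {a,c}  B: {a}

FIRST(S) = ["a", "b"]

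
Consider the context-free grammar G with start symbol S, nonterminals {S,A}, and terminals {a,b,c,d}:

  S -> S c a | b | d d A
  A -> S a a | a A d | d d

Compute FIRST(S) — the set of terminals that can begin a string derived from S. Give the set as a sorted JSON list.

FIRST iteration:
pass 1:
  A via A→a A d: +{a}
  A via A→d d: +{d}
  S via S→b: +{b}
  S via S→d d A: +{d}
  FIRST(S)={b,d}  FIRST(A)={a,d}
pass 2:
  A via A→S a a: +{b}
  FIRST(S)={b,d}  FIRST(A)={a,b,d}
pass 3: done
  FIRST(S)={b,d}  FIRST(A)={a,b,d}

FIRST(S) = ["b", "d"]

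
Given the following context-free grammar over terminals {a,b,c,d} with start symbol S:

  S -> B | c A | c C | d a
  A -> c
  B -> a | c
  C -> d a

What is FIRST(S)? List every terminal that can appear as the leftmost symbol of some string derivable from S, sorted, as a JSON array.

Compute FIRST by fixpoint:
[1]
  A via A→c: +{c}
  B via B→a: +{a}
  B via B→c: +{c}
  C via C→d a: +{d}
  S via S→B: +{a,c}
  S via S→d a: +{d}
  FIRST[S]={a,c,d}  FIRST[A]={c}  FIRST[B]={a,c}  FIRST[C]={d}
[2] — fixpoint
  FIRST[S]={a,c,d}  FIRST[A]={c}  FIRST[B]={a,c}  FIRST[C]={d}

FIRST(S) = ["a", "c", "d"]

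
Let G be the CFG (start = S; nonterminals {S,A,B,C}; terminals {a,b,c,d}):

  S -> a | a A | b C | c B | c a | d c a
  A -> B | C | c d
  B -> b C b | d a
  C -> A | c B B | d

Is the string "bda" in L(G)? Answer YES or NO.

Convert to CNF:
  S -> T0 C | T1 B | T1 T3 | T2 X9 | T3 A | a
  A -> T0 X4 | T1 T2 | T1 X5 | T2 T3 | d
  B -> T0 X6 | T2 T3
  C -> T0 X7 | T1 T2 | T1 X8 | T2 T3 | d
  T0 -> b
  T1 -> c
  T2 -> d
  T3 -> a
  X4 -> C T0
  X5 -> B B
  X6 -> C T0
  X7 -> C T0
  X8 -> B B
  X9 -> T1 T3

CYK fill:
  T[0,0] 'b' = {T0}  orig:{}
  T[1,1] 'd' = {A,C,T2}  orig:{A,C}
  T[2,2] 'a' = {S,T3}  orig:{S}
  T[0,1] 'bd' = {S}
  T[1,2] 'da' = {A,B,C}
  T[0,2] 'bda' = {S}

S ∈ T[0,2] ⇒ YES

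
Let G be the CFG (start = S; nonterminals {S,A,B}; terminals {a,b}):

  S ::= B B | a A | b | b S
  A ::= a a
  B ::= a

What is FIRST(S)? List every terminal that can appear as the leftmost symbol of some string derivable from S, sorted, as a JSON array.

Compute FIRST by fixpoint:
iter 1:
  A via A→a a: +{a}
  B via B→a: +{a}
  S via S→B B: +{a}
  S via S→b: +{b}
  S: {a,b}  A: {a}  B: {a}
iter 2: (no change)
  S: {a,b}  A: {a}  B: {a}

FIRST(S) = ["a", "b"]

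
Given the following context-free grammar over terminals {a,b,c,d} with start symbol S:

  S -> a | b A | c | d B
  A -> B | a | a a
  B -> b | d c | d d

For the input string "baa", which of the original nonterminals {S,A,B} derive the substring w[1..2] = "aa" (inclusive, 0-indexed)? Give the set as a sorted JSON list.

Convert to CNF:
  S -> T1 B | T3 A | a | c
  A -> T0 T0 | T1 T1 | T1 T2 | a | b
  B -> T1 T1 | T1 T2 | b
  T0 -> a
  T1 -> d
  T2 -> c
  T3 -> b

CYK fill (cells [i..j] with 1 ≤ i ≤ j ≤ 2 only):
  T[1,1] 'a' = {A,S,T0}  orig:{A,S}
  T[2,2] 'a' = {A,S,T0}  orig:{A,S}
  T[1,2] 'aa' = {A}

Original NTs in T[1,2] deriving "aa": ["A"]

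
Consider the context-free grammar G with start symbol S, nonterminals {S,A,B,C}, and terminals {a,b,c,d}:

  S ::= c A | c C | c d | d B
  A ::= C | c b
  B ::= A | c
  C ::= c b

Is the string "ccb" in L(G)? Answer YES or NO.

Convert to CNF:
  S -> T0 A | T0 C | T0 T2 | T2 B
  A -> T0 T1
  B -> T0 T1 | c
  C -> T0 T1
  T0 -> c
  T1 -> b
  T2 -> d

CYK table (by increasing span):
  cell(0,0) c: {B,T0}  orig:{B}
  cell(1,1) c: {B,T0}  orig:{B}
  cell(2,2) b: {T1}  orig:{}
  cell(0,1) cc: ∅
  cell(1,2) cb: {A,B,C}
  cell(0,2) ccb: {S}

S ∈ T[0,2] ⇒ YES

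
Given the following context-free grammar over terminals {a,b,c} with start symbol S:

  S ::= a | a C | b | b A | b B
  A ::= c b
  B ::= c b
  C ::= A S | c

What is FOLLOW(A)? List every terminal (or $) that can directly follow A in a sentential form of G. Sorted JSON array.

Compute FIRST by fixpoint:
iter 1:
  A via A→c b: +{c}
  B via B→c b: +{c}
  C via C→A S: +{c}
  S via S→a: +{a}
  S via S→b: +{b}
  FIRST(S)={a,b}  FIRST(A)={c}  FIRST(B)={c}  FIRST(C)={c}
iter 2: (no change)
  FIRST(S)={a,b}  FIRST(A)={c}  FIRST(B)={c}  FIRST(C)={c}

FOLLOW iteration:
FOLLOW(S) := {$}
iter 1:
  C→A S: FOLLOW(A) ⊇ FIRST(S) = {a,b}; new: +{a,b}
  S→a C: FOLLOW(C) ⊇ FOLLOW(S) ⊇ {$}; new: +{$}
  S→b A: FOLLOW(A) ⊇ FOLLOW(S) ⊇ {$}; new: +{$}
  S→b B: FOLLOW(B) ⊇ FOLLOW(S) ⊇ {$}; new: +{$}
  FOLLOW[S]={$}  FOLLOW[A]={$,a,b}  FOLLOW[B]={$}  FOLLOW[C]={$}
iter 2: done
  FOLLOW[S]={$}  FOLLOW[A]={$,a,b}  FOLLOW[B]={$}  FOLLOW[C]={$}

FOLLOW(A) = ["$", "a", "b"]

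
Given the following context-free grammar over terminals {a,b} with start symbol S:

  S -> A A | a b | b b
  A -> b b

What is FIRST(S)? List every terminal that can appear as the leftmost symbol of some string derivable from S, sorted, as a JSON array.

FIRST sets, iterate to fixpoint:
pass 1:
  A via A→b b: +{b}
  S via S→A A: +{b}
  S via S→a b: +{a}
  FIRST[S]={a,b}  FIRST[A]={b}
pass 2: (stable)
  FIRST[S]={a,b}  FIRST[A]={b}

FIRST(S) = ["a", "b"]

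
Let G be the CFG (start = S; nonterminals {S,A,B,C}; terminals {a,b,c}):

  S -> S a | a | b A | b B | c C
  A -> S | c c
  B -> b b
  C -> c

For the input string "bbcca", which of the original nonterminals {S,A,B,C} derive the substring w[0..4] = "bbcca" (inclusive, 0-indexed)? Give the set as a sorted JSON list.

CNF form of G:
  S -> S T0 | T1 A | T1 B | T2 C | a
  A -> S T0 | T1 A | T1 B | T2 C | T2 T2 | a
  B -> T1 T1
  C -> c
  T0 -> a
  T1 -> b
  T2 -> c

Fill CYK table bottom-up, restricted to cells inside w[0..4]:
  T[0,0] 'b' = {T1}  orig:{}
  T[1,1] 'b' = {T1}  orig:{}
  T[2,2] 'c' = {C,T2}  orig:{C}
  T[3,3] 'c' = {C,T2}  orig:{C}
  T[4,4] 'a' = {A,S,T0}  orig:{A,S}
  T[0,1] 'bb' = {B}
  T[1,2] 'bc' = ∅
  T[2,3] 'cc' = {A,S}
  T[3,4] 'ca' = ∅
  T[0,2] 'bbc' = ∅
  T[1,3] 'bcc' = {A,S}
  T[2,4] 'cca' = {A,S}
  T[0,3] 'bbcc' = {A,S}
  T[1,4] 'bcca' = {A,S}
  T[0,4] 'bbcca' = {A,S}

Original NTs in T[0,4] deriving "bbcca": ["A", "S"]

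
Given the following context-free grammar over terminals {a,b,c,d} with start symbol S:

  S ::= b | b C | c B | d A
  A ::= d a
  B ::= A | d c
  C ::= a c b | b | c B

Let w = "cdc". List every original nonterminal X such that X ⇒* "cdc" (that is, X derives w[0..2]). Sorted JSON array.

CNF form of G:
  S -> T0 A | T2 B | T3 C | b
  A -> T0 T1
  B -> T0 T1 | T0 T2
  C -> T1 X4 | T2 B | b
  T0 -> d
  T1 -> a
  T2 -> c
  T3 -> b
  X4 -> T2 T3

CYK fill (cells [i..j] with 0 ≤ i ≤ j ≤ 2 only):
  cell(0,0) c: {T2}  orig:{}
  cell(1,1) d: {T0}  orig:{}
  cell(2,2) c: {T2}  orig:{}
  cell(0,1) cd: ∅
  cell(1,2) dc: {B}
  cell(0,2) cdc: {C,S}

Original NTs in T[0,2] deriving "cdc": ["C", "S"]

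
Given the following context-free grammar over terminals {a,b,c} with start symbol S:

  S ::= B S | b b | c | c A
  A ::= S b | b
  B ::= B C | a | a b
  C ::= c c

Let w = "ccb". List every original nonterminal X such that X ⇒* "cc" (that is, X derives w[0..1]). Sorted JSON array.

CNF form of G:
  S -> B S | T0 T0 | T2 A | c
  A -> S T0 | b
  B -> B C | T1 T0 | a
  C -> T2 T2
  T0 -> b
  T1 -> a
  T2 -> c

Fill CYK table bottom-up, restricted to cells inside w[0..1]:
  [0..0]={S,T2}  "c"  orig:{S}
  [1..1]={S,T2}  "c"  orig:{S}
  [0..1]={C}  "cc"

Original NTs in T[0,1] deriving "cc": ["C"]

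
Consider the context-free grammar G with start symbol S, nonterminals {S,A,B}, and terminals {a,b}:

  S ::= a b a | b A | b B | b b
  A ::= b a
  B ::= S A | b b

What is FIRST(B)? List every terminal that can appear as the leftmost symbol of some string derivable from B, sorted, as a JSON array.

Compute FIRST by fixpoint:
[1]
  A via A→b a: +{b}
  B via B→b b: +{b}
  S via S→a b a: +{a}
  S via S→b A: +{b}
  FIRST(S)={a,b}  FIRST(A)={b}  FIRST(B)={b}
[2]
  B via B→S A: +{a}
  FIRST(S)={a,b}  FIRST(A)={b}  FIRST(B)={a,b}
[3] (no change)
  FIRST(S)={a,b}  FIRST(A)={b}  FIRST(B)={a,b}

FIRST(B) = ["a", "b"]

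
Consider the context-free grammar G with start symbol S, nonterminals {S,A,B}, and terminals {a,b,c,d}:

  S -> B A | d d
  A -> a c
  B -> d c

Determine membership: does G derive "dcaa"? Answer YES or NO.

CNF form of G:
  S -> B A | T2 T2
  A -> T0 T1
  B -> T2 T1
  T0 -> a
  T1 -> c
  T2 -> d

CYK fill:
  [0..0]={T2}  "d"  orig:{}
  [1..1]={T1}  "c"  orig:{}
  [2..2]={T0}  "a"  orig:{}
  [3..3]={T0}  "a"  orig:{}
  [0..1]={B}  "dc"
  [1..2]=∅  "ca"
  [2..3]=∅  "aa"
  [0..2]=∅  "dca"
  [1..3]=∅  "caa"
  [0..3]=∅  "dcaa"

S ∉ T[0,3] ⇒ NO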